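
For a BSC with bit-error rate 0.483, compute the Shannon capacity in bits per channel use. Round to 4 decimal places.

0.0008 bits

Binary symmetric channel: C = 1 − h₂(ε) where h₂ is the binary entropy function.
h₂(0.483) = −0.483·log₂0.483 − 0.517·log₂0.517 = 0.9992.
C = 1 − 0.9992 = 0.0008 bits per channel use.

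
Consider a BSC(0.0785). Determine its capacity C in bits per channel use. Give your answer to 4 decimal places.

Binary symmetric channel: C = 1 − h₂(ε) where h₂ is the binary entropy function.
h₂(0.0785) = −0.0785·log₂0.0785 − 0.9215·log₂0.9215 = 0.3969.
C = 1 − 0.3969 = 0.6031 bits per channel use.

0.6031 bits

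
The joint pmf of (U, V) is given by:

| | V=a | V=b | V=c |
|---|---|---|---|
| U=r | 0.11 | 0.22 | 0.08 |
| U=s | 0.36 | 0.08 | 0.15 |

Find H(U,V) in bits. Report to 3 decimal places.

H(U,V) = −Σ p(x,y)·log₂ p(x,y) over all 6 cells.
  cell (r,a): −0.11·log₂0.11 = 0.3503
  cell (r,b): −0.22·log₂0.22 = 0.4806
  cell (r,c): −0.08·log₂0.08 = 0.2915
  cell (s,a): −0.36·log₂0.36 = 0.5306
  cell (s,b): −0.08·log₂0.08 = 0.2915
  cell (s,c): −0.15·log₂0.15 = 0.4105
Sum = 2.355 bits.

2.355 bits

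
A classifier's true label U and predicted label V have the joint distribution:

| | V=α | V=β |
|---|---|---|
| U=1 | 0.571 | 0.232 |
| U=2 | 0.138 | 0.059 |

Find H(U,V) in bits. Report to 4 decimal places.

H(U,V) = −Σ p(x,y)·log₂ p(x,y) over all 4 cells.
  cell (1,α): −0.571·log₂0.571 = 0.46162
  cell (1,β): −0.232·log₂0.232 = 0.48901
  cell (2,α): −0.138·log₂0.138 = 0.39430
  cell (2,β): −0.059·log₂0.059 = 0.24091
Sum = 1.5858 bits.

1.5858 bits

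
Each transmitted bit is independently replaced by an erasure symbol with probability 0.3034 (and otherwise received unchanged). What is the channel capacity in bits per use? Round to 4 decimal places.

0.6966 bits

Binary erasure channel: capacity C = 1 − ε.
C = 1 − 0.3034 = 0.6966 bits per channel use.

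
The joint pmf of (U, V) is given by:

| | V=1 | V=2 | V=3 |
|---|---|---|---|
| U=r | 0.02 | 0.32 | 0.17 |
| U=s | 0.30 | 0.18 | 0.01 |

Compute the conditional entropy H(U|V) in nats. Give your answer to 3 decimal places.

Chain rule: H(U|V) = H(U,V) − H(V).
Marginals: p(U) = (0.5100, 0.4900), p(V) = (0.3200, 0.5000, 0.1800).
H(U,V) = 1.4600 nats; H(V) = 1.0199 nats.
H(U|V) = 1.4600 − 1.0199 = 0.440 nats.

0.440 nats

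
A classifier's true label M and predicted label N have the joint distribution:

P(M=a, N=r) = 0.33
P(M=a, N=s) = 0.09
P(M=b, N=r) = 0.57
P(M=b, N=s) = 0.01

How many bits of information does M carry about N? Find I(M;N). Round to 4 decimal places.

0.0813 bits

Marginals: p(M) = (0.4200, 0.5800), p(N) = (0.9000, 0.1000).
I(M;N) = H(M) + H(N) − H(M,N).
H(M) = 0.9815, H(N) = 0.4690, H(M,N) = 1.3692.
I(M;N) = 0.9815 + 0.4690 − 1.3692 = 0.0813 bits.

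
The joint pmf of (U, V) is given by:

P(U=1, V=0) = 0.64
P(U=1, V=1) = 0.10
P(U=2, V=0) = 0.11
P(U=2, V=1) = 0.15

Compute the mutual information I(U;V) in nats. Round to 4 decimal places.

Marginals: p(U) = (0.7400, 0.2600), p(V) = (0.7500, 0.2500).
I(U;V) = H(U) + H(V) − H(U,V).
H(U) = 0.5731, H(V) = 0.5623, H(U,V) = 1.0433.
I(U;V) = 0.5731 + 0.5623 − 1.0433 = 0.0921 nats.

0.0921 nats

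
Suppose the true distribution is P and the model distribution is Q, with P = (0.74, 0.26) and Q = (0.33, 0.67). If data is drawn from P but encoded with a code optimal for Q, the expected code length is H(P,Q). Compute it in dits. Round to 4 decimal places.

H(P,Q) = −Σ p·log₁₀ q.
  −0.74·log₁₀(0.33) = 0.35630
  −0.26·log₁₀(0.67) = 0.04522
H(P,Q) = 0.4015 dits.

0.4015 dits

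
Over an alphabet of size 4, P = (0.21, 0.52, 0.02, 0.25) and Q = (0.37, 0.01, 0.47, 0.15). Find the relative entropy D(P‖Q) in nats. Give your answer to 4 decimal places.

2.0003 nats

D(P‖Q) = Σ p·ln(p/q).
  0.21·ln(0.21/0.37) = -0.11894
  0.52·ln(0.52/0.01) = 2.05465
  0.02·ln(0.02/0.47) = -0.06314
  0.25·ln(0.25/0.15) = 0.12771
D(P‖Q) = 2.0003 nats.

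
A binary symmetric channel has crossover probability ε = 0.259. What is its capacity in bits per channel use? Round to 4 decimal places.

Binary symmetric channel: C = 1 − h₂(ε) where h₂ is the binary entropy function.
h₂(0.259) = −0.259·log₂0.259 − 0.741·log₂0.741 = 0.8252.
C = 1 − 0.8252 = 0.1748 bits per channel use.

0.1748 bits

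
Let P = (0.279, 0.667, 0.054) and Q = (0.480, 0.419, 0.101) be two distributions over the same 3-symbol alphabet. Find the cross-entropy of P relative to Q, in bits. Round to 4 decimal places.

1.3111 bits

H(P,Q) = −Σ p·log₂ q.
  −0.279·log₂(0.480) = 0.29543
  −0.667·log₂(0.419) = 0.83707
  −0.054·log₂(0.101) = 0.17861
H(P,Q) = 1.3111 bits.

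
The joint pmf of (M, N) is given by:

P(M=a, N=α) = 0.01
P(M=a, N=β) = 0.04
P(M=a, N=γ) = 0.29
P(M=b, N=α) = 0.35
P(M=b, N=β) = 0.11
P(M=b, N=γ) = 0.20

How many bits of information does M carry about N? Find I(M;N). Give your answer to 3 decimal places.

0.255 bits

Marginals: p(M) = (0.3400, 0.6600), p(N) = (0.3600, 0.1500, 0.4900).
I(M;N) = H(M) + H(N) − H(M,N).
H(M) = 0.9248, H(N) = 1.4454, H(M,N) = 2.1149.
I(M;N) = 0.9248 + 1.4454 − 2.1149 = 0.255 bits.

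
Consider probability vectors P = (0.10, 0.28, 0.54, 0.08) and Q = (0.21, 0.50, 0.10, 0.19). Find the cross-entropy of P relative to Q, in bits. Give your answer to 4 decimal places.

2.4907 bits

H(P,Q) = −Σ p·log₂ q.
  −0.10·log₂(0.21) = 0.22515
  −0.28·log₂(0.50) = 0.28000
  −0.54·log₂(0.10) = 1.79384
  −0.08·log₂(0.19) = 0.19167
H(P,Q) = 2.4907 bits.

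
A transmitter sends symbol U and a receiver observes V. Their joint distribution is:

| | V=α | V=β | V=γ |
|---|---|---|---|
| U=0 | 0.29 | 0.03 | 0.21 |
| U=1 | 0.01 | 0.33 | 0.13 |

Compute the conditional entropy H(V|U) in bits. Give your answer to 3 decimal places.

Chain rule: H(V|U) = H(U,V) − H(U).
Marginals: p(U) = (0.5300, 0.4700), p(V) = (0.3000, 0.3600, 0.3400).
H(U,V) = 2.1194 bits; H(U) = 0.9974 bits.
H(V|U) = 2.1194 − 0.9974 = 1.122 bits.

1.122 bits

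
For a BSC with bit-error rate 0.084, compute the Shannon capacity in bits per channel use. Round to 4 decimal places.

0.5839 bits

Binary symmetric channel: C = 1 − h₂(ε) where h₂ is the binary entropy function.
h₂(0.084) = −0.084·log₂0.084 − 0.916·log₂0.916 = 0.4161.
C = 1 − 0.4161 = 0.5839 bits per channel use.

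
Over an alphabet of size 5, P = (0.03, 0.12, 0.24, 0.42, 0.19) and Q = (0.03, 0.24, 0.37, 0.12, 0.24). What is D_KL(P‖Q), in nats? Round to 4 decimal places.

0.2947 nats

D(P‖Q) = Σ p·ln(p/q).
  0.03·ln(0.03/0.03) = 0.00000
  0.12·ln(0.12/0.24) = -0.08318
  0.24·ln(0.24/0.37) = -0.10389
  0.42·ln(0.42/0.12) = 0.52616
  0.19·ln(0.19/0.24) = -0.04439
D(P‖Q) = 0.2947 nats.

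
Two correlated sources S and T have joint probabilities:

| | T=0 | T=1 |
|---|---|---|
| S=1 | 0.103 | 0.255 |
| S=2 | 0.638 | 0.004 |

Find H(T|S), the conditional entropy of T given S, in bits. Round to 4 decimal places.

0.3450 bits

Chain rule: H(T|S) = H(S,T) − H(S).
Marginals: p(S) = (0.3580, 0.6420), p(T) = (0.7410, 0.2590).
H(S,T) = 1.2860 bits; H(S) = 0.9410 bits.
H(T|S) = 1.2860 − 0.9410 = 0.3450 bits.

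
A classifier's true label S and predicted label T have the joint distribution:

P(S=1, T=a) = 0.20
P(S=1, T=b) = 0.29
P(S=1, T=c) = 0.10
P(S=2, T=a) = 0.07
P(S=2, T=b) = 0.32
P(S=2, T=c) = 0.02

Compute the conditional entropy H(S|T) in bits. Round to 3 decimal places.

0.910 bits

Chain rule: H(S|T) = H(S,T) − H(T).
Marginals: p(S) = (0.5900, 0.4100), p(T) = (0.2700, 0.6100, 0.1200).
H(S,T) = 2.2219 bits; H(T) = 1.3121 bits.
H(S|T) = 2.2219 − 1.3121 = 0.910 bits.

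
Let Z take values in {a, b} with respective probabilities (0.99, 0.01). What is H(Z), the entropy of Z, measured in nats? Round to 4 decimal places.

0.0560 nats

H(Z) = −Σ p·ln p.
  −(0.99)·ln(0.99) = 0.00995
  −(0.01)·ln(0.01) = 0.04605
Sum: 0.00995 + 0.04605 = 0.0560 nats.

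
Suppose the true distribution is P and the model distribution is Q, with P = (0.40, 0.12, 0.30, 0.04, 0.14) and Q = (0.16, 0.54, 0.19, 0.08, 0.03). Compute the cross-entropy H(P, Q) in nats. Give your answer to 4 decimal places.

H(P,Q) = −Σ p·ln q.
  −0.40·ln(0.16) = 0.73303
  −0.12·ln(0.54) = 0.07394
  −0.30·ln(0.19) = 0.49822
  −0.04·ln(0.08) = 0.10103
  −0.14·ln(0.03) = 0.49092
H(P,Q) = 1.8971 nats.

1.8971 nats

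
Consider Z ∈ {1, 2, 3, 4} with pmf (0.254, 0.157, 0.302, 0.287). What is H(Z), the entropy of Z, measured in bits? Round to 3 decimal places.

H(Z) = −Σ p·log₂ p.
  −(0.254)·log₂(0.254) = 0.5022
  −(0.157)·log₂(0.157) = 0.4194
  −(0.302)·log₂(0.302) = 0.5217
  −(0.287)·log₂(0.287) = 0.5169
Sum: 0.5022 + 0.4194 + 0.5217 + 0.5169 = 1.960 bits.

1.960 bits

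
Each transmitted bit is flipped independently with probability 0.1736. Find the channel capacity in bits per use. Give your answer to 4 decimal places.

0.3341 bits

Binary symmetric channel: C = 1 − h₂(ε) where h₂ is the binary entropy function.
h₂(0.1736) = −0.1736·log₂0.1736 − 0.8264·log₂0.8264 = 0.6659.
C = 1 − 0.6659 = 0.3341 bits per channel use.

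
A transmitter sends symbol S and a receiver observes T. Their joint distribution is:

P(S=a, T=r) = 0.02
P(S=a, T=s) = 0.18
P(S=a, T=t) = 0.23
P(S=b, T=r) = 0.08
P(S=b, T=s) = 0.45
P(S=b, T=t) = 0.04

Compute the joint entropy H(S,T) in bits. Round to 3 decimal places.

2.042 bits

H(S,T) = −Σ p(x,y)·log₂ p(x,y) over all 6 cells.
  cell (a,r): −0.02·log₂0.02 = 0.1129
  cell (a,s): −0.18·log₂0.18 = 0.4453
  cell (a,t): −0.23·log₂0.23 = 0.4877
  cell (b,r): −0.08·log₂0.08 = 0.2915
  cell (b,s): −0.45·log₂0.45 = 0.5184
  cell (b,t): −0.04·log₂0.04 = 0.1858
Sum = 2.042 bits.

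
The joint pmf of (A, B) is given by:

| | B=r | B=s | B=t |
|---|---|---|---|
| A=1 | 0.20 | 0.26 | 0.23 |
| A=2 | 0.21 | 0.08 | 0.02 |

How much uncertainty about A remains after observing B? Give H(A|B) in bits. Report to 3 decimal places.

0.778 bits

Marginals: p(A) = (0.6900, 0.3100), p(B) = (0.4100, 0.3400, 0.2500).
H(A|B) = Σ p(B) · H(A|B=·).
  B=r: p=0.4100, H(A|B=r) = 0.9996
  B=s: p=0.3400, H(A|B=s) = 0.7871
  B=t: p=0.2500, H(A|B=t) = 0.4022
Weighted sum = 0.778 bits.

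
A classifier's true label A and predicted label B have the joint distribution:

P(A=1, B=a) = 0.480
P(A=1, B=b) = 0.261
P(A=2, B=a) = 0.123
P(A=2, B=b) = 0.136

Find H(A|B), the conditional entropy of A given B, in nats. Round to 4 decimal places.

Chain rule: H(A|B) = H(A,B) − H(B).
Marginals: p(A) = (0.7410, 0.2590), p(B) = (0.6030, 0.3970).
H(A,B) = 1.2320 nats; H(B) = 0.6718 nats.
H(A|B) = 1.2320 − 0.6718 = 0.5602 nats.

0.5602 nats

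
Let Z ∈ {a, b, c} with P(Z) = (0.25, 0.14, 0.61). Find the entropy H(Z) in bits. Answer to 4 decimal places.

1.3321 bits

H(Z) = −Σ p·log₂ p.
  −(0.25)·log₂(0.25) = 0.50000
  −(0.14)·log₂(0.14) = 0.39711
  −(0.61)·log₂(0.61) = 0.43500
Sum: 0.50000 + 0.39711 + 0.43500 = 1.3321 bits.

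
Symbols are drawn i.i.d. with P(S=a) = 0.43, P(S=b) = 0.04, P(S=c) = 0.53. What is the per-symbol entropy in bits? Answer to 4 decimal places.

1.1948 bits

H(S) = −Σ p·log₂ p.
  −(0.43)·log₂(0.43) = 0.52356
  −(0.04)·log₂(0.04) = 0.18575
  −(0.53)·log₂(0.53) = 0.48545
Sum: 0.52356 + 0.18575 + 0.48545 = 1.1948 bits.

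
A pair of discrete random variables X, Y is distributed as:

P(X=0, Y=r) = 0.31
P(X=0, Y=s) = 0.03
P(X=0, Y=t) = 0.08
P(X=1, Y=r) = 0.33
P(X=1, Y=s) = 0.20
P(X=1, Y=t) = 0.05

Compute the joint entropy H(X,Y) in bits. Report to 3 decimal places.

2.175 bits

H(X,Y) = −Σ p(x,y)·log₂ p(x,y) over all 6 cells.
  cell (0,r): −0.31·log₂0.31 = 0.5238
  cell (0,s): −0.03·log₂0.03 = 0.1518
  cell (0,t): −0.08·log₂0.08 = 0.2915
  cell (1,r): −0.33·log₂0.33 = 0.5278
  cell (1,s): −0.20·log₂0.20 = 0.4644
  cell (1,t): −0.05·log₂0.05 = 0.2161
Sum = 2.175 bits.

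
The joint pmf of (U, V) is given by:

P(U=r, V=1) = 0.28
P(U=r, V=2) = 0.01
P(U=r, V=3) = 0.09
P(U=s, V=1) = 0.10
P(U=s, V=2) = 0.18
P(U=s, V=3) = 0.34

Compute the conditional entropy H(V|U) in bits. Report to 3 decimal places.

1.242 bits

Chain rule: H(V|U) = H(U,V) − H(U).
Marginals: p(U) = (0.3800, 0.6200), p(V) = (0.3800, 0.1900, 0.4300).
H(U,V) = 2.2000 bits; H(U) = 0.9580 bits.
H(V|U) = 2.2000 − 0.9580 = 1.242 bits.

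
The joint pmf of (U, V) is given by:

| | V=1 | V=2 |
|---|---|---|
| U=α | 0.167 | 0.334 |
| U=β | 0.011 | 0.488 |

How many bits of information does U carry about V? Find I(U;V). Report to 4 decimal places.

Marginals: p(U) = (0.5010, 0.4990), p(V) = (0.1780, 0.8220).
I(U;V) = Σ p(x,y)·log₂[p(x,y)/(p(x)p(y))].
  (α,1): 0.167·log₂(1.8727) = 0.15115
  (α,2): 0.334·log₂(0.8110) = -0.10093
  (β,1): 0.011·log₂(0.1238) = -0.03315
  (β,2): 0.488·log₂(1.1897) = 0.12231
Sum = 0.1394 bits.

0.1394 bits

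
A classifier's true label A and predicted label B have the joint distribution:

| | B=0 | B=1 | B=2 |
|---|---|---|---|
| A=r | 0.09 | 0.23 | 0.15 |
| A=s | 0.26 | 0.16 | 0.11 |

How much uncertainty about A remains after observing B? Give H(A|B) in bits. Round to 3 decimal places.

Marginals: p(A) = (0.4700, 0.5300), p(B) = (0.3500, 0.3900, 0.2600).
H(A|B) = Σ p(B) · H(A|B=·).
  B=0: p=0.3500, H(A|B=0) = 0.8224
  B=1: p=0.3900, H(A|B=1) = 0.9766
  B=2: p=0.2600, H(A|B=2) = 0.9829
Weighted sum = 0.924 bits.

0.924 bits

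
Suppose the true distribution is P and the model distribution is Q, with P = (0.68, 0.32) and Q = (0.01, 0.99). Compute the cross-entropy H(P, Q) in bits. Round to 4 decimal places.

4.5225 bits

H(P,Q) = −Σ p·log₂ q.
  −0.68·log₂(0.01) = 4.51782
  −0.32·log₂(0.99) = 0.00464
H(P,Q) = 4.5225 bits.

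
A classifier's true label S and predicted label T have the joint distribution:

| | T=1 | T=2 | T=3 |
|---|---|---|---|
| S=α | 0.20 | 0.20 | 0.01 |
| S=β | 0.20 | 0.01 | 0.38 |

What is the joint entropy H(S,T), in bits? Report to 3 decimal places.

H(S,T) = −Σ p(x,y)·log₂ p(x,y) over all 6 cells.
  cell (α,1): −0.20·log₂0.20 = 0.4644
  cell (α,2): −0.20·log₂0.20 = 0.4644
  cell (α,3): −0.01·log₂0.01 = 0.0664
  cell (β,1): −0.20·log₂0.20 = 0.4644
  cell (β,2): −0.01·log₂0.01 = 0.0664
  cell (β,3): −0.38·log₂0.38 = 0.5305
Sum = 2.056 bits.

2.056 bits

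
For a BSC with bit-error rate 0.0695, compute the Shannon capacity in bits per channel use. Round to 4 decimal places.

0.6359 bits

Binary symmetric channel: C = 1 − h₂(ε) where h₂ is the binary entropy function.
h₂(0.0695) = −0.0695·log₂0.0695 − 0.9305·log₂0.9305 = 0.3641.
C = 1 − 0.3641 = 0.6359 bits per channel use.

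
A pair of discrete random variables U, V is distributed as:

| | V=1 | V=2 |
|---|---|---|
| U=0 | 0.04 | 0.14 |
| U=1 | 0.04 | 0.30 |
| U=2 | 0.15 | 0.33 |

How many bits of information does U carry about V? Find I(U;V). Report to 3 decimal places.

0.033 bits

Marginals: p(U) = (0.1800, 0.3400, 0.4800), p(V) = (0.2300, 0.7700).
I(U;V) = H(U) + H(V) − H(U,V).
H(U) = 1.4828, H(V) = 0.7780, H(U,V) = 2.2281.
I(U;V) = 1.4828 + 0.7780 − 2.2281 = 0.033 bits.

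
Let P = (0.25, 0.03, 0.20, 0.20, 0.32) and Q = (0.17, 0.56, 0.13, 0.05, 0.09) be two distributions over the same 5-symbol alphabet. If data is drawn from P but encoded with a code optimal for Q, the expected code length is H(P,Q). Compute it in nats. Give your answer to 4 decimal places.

2.2381 nats

H(P,Q) = −Σ p·ln q.
  −0.25·ln(0.17) = 0.44299
  −0.03·ln(0.56) = 0.01739
  −0.20·ln(0.13) = 0.40804
  −0.20·ln(0.05) = 0.59915
  −0.32·ln(0.09) = 0.77054
H(P,Q) = 2.2381 nats.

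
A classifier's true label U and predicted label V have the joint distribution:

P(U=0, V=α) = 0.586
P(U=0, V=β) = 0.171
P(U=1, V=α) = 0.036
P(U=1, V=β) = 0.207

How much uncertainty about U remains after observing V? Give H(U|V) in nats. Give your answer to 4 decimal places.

Marginals: p(U) = (0.7570, 0.2430), p(V) = (0.6220, 0.3780).
H(U|V) = Σ p(V) · H(U|V=·).
  V=α: p=0.6220, H(U|V=α) = 0.2211
  V=β: p=0.3780, H(U|V=β) = 0.6886
Weighted sum = 0.3978 nats.

0.3978 nats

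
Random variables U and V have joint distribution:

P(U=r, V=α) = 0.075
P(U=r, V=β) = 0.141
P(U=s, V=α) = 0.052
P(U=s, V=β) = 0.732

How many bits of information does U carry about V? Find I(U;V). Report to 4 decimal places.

0.0719 bits

Marginals: p(U) = (0.2160, 0.7840), p(V) = (0.1270, 0.8730).
I(U;V) = Σ p(x,y)·log₂[p(x,y)/(p(x)p(y))].
  (r,α): 0.075·log₂(2.7340) = 0.10883
  (r,β): 0.141·log₂(0.7477) = -0.05913
  (s,α): 0.052·log₂(0.5223) = -0.04873
  (s,β): 0.732·log₂(1.0695) = 0.07096
Sum = 0.0719 bits.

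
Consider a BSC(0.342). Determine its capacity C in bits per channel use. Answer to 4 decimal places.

0.0733 bits

Binary symmetric channel: C = 1 − h₂(ε) where h₂ is the binary entropy function.
h₂(0.342) = −0.342·log₂0.342 − 0.658·log₂0.658 = 0.9267.
C = 1 − 0.9267 = 0.0733 bits per channel use.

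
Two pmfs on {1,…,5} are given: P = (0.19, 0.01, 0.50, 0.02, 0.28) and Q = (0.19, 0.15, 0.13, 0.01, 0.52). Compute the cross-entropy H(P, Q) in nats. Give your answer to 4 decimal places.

H(P,Q) = −Σ p·ln q.
  −0.19·ln(0.19) = 0.31554
  −0.01·ln(0.15) = 0.01897
  −0.50·ln(0.13) = 1.02011
  −0.02·ln(0.01) = 0.09210
  −0.28·ln(0.52) = 0.18310
H(P,Q) = 1.6298 nats.

1.6298 nats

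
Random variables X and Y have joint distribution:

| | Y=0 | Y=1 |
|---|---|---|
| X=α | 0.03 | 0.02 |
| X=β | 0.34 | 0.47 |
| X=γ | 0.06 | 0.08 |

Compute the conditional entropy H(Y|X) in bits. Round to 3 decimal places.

Chain rule: H(Y|X) = H(X,Y) − H(X).
Marginals: p(X) = (0.0500, 0.8100, 0.1400), p(Y) = (0.4300, 0.5700).
H(X,Y) = 1.8408 bits; H(X) = 0.8595 bits.
H(Y|X) = 1.8408 − 0.8595 = 0.981 bits.

0.981 bits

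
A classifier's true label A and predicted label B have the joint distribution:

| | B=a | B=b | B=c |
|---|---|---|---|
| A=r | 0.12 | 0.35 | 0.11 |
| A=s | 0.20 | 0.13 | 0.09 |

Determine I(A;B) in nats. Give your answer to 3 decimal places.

0.051 nats

Marginals: p(A) = (0.5800, 0.4200), p(B) = (0.3200, 0.4800, 0.2000).
I(A;B) = Σ p(x,y)·ln[p(x,y)/(p(x)p(y))].
  (r,a): 0.12·ln(0.6466) = -0.0523
  (r,b): 0.35·ln(1.2572) = 0.0801
  (r,c): 0.11·ln(0.9483) = -0.0058
  (s,a): 0.20·ln(1.4881) = 0.0795
  (s,b): 0.13·ln(0.6448) = -0.0570
  (s,c): 0.09·ln(1.0714) = 0.0062
Sum = 0.051 nats.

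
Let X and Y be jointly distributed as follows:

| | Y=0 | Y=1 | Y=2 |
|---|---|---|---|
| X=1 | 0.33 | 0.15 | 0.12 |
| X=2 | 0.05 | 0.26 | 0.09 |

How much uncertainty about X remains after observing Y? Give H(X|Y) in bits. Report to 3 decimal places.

Chain rule: H(X|Y) = H(X,Y) − H(Y).
Marginals: p(X) = (0.6000, 0.4000), p(Y) = (0.3800, 0.4100, 0.2100).
H(X,Y) = 2.3395 bits; H(Y) = 1.5307 bits.
H(X|Y) = 2.3395 − 1.5307 = 0.809 bits.

0.809 bits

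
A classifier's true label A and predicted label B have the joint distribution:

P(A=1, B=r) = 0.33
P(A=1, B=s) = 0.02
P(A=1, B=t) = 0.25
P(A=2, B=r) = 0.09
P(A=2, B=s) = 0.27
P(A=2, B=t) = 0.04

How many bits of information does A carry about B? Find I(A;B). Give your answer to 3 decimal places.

0.383 bits

Marginals: p(A) = (0.6000, 0.4000), p(B) = (0.4200, 0.2900, 0.2900).
I(A;B) = H(A) + H(B) − H(A,B).
H(A) = 0.9710, H(B) = 1.5615, H(A,B) = 2.1491.
I(A;B) = 0.9710 + 1.5615 − 2.1491 = 0.383 bits.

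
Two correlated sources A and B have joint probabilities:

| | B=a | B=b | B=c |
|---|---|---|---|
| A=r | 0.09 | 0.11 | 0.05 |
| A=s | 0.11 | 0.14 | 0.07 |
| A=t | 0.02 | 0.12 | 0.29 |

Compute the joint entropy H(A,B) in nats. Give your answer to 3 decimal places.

2.005 nats

H(A,B) = −Σ p(x,y)·ln p(x,y) over all 9 cells.
  cell (r,a): −0.09·ln0.09 = 0.2167
  cell (r,b): −0.11·ln0.11 = 0.2428
  cell (r,c): −0.05·ln0.05 = 0.1498
  cell (s,a): −0.11·ln0.11 = 0.2428
  cell (s,b): −0.14·ln0.14 = 0.2753
  cell (s,c): −0.07·ln0.07 = 0.1861
  cell (t,a): −0.02·ln0.02 = 0.0782
  cell (t,b): −0.12·ln0.12 = 0.2544
  cell (t,c): −0.29·ln0.29 = 0.3590
Sum = 2.005 nats.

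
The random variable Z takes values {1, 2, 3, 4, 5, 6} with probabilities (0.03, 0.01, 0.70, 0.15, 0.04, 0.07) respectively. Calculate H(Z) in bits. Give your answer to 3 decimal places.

H(Z) = −Σ p·log₂ p.
  −(0.03)·log₂(0.03) = 0.1518
  −(0.01)·log₂(0.01) = 0.0664
  −(0.70)·log₂(0.70) = 0.3602
  −(0.15)·log₂(0.15) = 0.4105
  −(0.04)·log₂(0.04) = 0.1858
  −(0.07)·log₂(0.07) = 0.2686
Sum: 0.1518 + 0.0664 + 0.3602 + 0.4105 + 0.1858 + 0.2686 = 1.443 bits.

1.443 bits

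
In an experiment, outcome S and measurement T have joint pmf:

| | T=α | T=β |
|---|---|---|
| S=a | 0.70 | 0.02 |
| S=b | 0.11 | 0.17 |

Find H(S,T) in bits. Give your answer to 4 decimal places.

H(S,T) = −Σ p(x,y)·log₂ p(x,y) over all 4 cells.
  cell (a,α): −0.70·log₂0.70 = 0.36020
  cell (a,β): −0.02·log₂0.02 = 0.11288
  cell (b,α): −0.11·log₂0.11 = 0.35029
  cell (b,β): −0.17·log₂0.17 = 0.43459
Sum = 1.2580 bits.

1.2580 bits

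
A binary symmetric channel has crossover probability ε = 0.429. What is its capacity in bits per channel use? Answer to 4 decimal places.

0.0146 bits

Binary symmetric channel: C = 1 − h₂(ε) where h₂ is the binary entropy function.
h₂(0.429) = −0.429·log₂0.429 − 0.571·log₂0.571 = 0.9854.
C = 1 − 0.9854 = 0.0146 bits per channel use.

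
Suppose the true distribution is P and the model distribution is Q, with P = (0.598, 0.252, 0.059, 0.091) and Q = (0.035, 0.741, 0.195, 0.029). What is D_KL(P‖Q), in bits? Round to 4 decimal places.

D(P‖Q) = Σ p·log₂(p/q).
  0.598·log₂(0.598/0.035) = 2.44864
  0.252·log₂(0.252/0.741) = -0.39212
  0.059·log₂(0.059/0.195) = -0.10176
  0.091·log₂(0.091/0.029) = 0.15013
D(P‖Q) = 2.1049 bits.

2.1049 bits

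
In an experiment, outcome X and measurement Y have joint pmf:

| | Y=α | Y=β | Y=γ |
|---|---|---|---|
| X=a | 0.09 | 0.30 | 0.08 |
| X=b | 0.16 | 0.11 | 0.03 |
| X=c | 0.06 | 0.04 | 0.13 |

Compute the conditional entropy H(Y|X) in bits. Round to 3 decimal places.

1.342 bits

Marginals: p(X) = (0.4700, 0.3000, 0.2300), p(Y) = (0.3100, 0.4500, 0.2400).
H(Y|X) = Σ p(X) · H(Y|X=·).
  X=a: p=0.4700, H(Y|X=a) = 1.3049
  X=b: p=0.3000, H(Y|X=b) = 1.3466
  X=c: p=0.2300, H(Y|X=c) = 1.4098
Weighted sum = 1.342 bits.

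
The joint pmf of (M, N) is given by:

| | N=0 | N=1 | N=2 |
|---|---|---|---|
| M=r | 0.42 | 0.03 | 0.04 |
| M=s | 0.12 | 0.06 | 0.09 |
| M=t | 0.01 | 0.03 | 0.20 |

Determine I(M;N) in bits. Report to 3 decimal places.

0.409 bits

Marginals: p(M) = (0.4900, 0.2700, 0.2400), p(N) = (0.5500, 0.1200, 0.3300).
I(M;N) = H(M) + H(N) − H(M,N).
H(M) = 1.5084, H(N) = 1.3693, H(M,N) = 2.4690.
I(M;N) = 1.5084 + 1.3693 − 2.4690 = 0.409 bits.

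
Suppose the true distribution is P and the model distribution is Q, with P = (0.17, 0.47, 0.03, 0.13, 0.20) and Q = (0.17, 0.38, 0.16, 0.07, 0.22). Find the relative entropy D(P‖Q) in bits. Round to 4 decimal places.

D(P‖Q) = Σ p·log₂(p/q).
  0.17·log₂(0.17/0.17) = 0.00000
  0.47·log₂(0.47/0.38) = 0.14413
  0.03·log₂(0.03/0.16) = -0.07245
  0.13·log₂(0.13/0.07) = 0.11610
  0.20·log₂(0.20/0.22) = -0.02750
D(P‖Q) = 0.1603 bits.

0.1603 bits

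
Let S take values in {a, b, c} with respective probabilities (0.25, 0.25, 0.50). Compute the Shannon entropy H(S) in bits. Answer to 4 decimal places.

1.5000 bits

H(S) = −Σ p·log₂ p.
  −(0.25)·log₂(0.25) = 0.50000
  −(0.25)·log₂(0.25) = 0.50000
  −(0.50)·log₂(0.50) = 0.50000
Sum: 0.50000 + 0.50000 + 0.50000 = 1.5000 bits.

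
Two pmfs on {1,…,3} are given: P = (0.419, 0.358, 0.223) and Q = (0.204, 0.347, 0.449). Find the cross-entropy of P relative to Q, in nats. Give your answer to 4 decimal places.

1.2235 nats

H(P,Q) = −Σ p·ln q.
  −0.419·ln(0.204) = 0.66606
  −0.358·ln(0.347) = 0.37892
  −0.223·ln(0.449) = 0.17856
H(P,Q) = 1.2235 nats.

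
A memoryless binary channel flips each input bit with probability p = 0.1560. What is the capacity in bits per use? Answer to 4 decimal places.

0.3753 bits

Binary symmetric channel: C = 1 − h₂(ε) where h₂ is the binary entropy function.
h₂(0.1560) = −0.1560·log₂0.1560 − 0.8440·log₂0.8440 = 0.6247.
C = 1 − 0.6247 = 0.3753 bits per channel use.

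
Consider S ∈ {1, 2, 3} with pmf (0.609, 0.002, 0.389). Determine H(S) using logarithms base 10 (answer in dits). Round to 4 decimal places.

H(S) = −Σ p·log₁₀ p.
  −(0.609)·log₁₀(0.609) = 0.13117
  −(0.002)·log₁₀(0.002) = 0.00540
  −(0.389)·log₁₀(0.389) = 0.15951
Sum: 0.13117 + 0.00540 + 0.15951 = 0.2961 dits.

0.2961 dits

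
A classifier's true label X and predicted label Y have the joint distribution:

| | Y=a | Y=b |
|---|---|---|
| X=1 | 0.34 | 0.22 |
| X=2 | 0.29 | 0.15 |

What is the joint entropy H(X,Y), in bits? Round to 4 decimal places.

1.9382 bits

H(X,Y) = −Σ p(x,y)·log₂ p(x,y) over all 4 cells.
  cell (1,a): −0.34·log₂0.34 = 0.52917
  cell (1,b): −0.22·log₂0.22 = 0.48057
  cell (2,a): −0.29·log₂0.29 = 0.51790
  cell (2,b): −0.15·log₂0.15 = 0.41054
Sum = 1.9382 bits.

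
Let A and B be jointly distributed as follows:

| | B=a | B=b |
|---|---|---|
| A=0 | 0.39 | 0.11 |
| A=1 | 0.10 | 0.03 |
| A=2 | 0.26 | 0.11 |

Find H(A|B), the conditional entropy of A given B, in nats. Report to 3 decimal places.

0.976 nats

Marginals: p(A) = (0.5000, 0.1300, 0.3700), p(B) = (0.7500, 0.2500).
H(A|B) = Σ p(B) · H(A|B=·).
  B=a: p=0.7500, H(A|B=a) = 0.9760
  B=b: p=0.2500, H(A|B=b) = 0.9769
Weighted sum = 0.976 nats.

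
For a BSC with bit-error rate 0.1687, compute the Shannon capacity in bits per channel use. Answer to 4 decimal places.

0.3453 bits

Binary symmetric channel: C = 1 − h₂(ε) where h₂ is the binary entropy function.
h₂(0.1687) = −0.1687·log₂0.1687 − 0.8313·log₂0.8313 = 0.6547.
C = 1 − 0.6547 = 0.3453 bits per channel use.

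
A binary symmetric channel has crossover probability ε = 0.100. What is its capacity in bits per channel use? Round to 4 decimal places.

0.5310 bits

Binary symmetric channel: C = 1 − h₂(ε) where h₂ is the binary entropy function.
h₂(0.100) = −0.100·log₂0.100 − 0.900·log₂0.900 = 0.4690.
C = 1 − 0.4690 = 0.5310 bits per channel use.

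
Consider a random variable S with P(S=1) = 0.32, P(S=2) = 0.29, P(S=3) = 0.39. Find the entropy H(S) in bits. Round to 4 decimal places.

H(S) = −Σ p·log₂ p.
  −(0.32)·log₂(0.32) = 0.52603
  −(0.29)·log₂(0.29) = 0.51790
  −(0.39)·log₂(0.39) = 0.52980
Sum: 0.52603 + 0.51790 + 0.52980 = 1.5737 bits.

1.5737 bits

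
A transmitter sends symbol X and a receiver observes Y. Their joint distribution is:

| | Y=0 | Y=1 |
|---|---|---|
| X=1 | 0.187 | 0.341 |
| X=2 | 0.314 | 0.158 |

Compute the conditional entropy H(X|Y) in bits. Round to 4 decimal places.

Chain rule: H(X|Y) = H(X,Y) − H(Y).
Marginals: p(X) = (0.5280, 0.4720), p(Y) = (0.5010, 0.4990).
H(X,Y) = 1.9270 bits; H(Y) = 1.0000 bits.
H(X|Y) = 1.9270 − 1.0000 = 0.9270 bits.

0.9270 bits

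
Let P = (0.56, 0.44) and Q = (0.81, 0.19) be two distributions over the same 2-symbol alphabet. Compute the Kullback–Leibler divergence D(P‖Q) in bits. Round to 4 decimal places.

0.2349 bits

D(P‖Q) = Σ p·log₂(p/q).
  0.56·log₂(0.56/0.81) = -0.29820
  0.44·log₂(0.44/0.19) = 0.53306
D(P‖Q) = 0.2349 bits.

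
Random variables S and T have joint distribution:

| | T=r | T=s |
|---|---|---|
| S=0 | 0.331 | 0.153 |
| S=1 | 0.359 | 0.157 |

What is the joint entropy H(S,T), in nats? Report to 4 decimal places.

H(S,T) = −Σ p(x,y)·ln p(x,y) over all 4 cells.
  cell (0,r): −0.331·ln0.331 = 0.36597
  cell (0,s): −0.153·ln0.153 = 0.28723
  cell (1,r): −0.359·ln0.359 = 0.36777
  cell (1,s): −0.157·ln0.157 = 0.29069
Sum = 1.3117 nats.

1.3117 nats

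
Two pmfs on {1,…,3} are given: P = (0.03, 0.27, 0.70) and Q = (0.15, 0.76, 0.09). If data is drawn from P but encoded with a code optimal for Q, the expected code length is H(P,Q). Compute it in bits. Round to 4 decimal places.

2.6208 bits

H(P,Q) = −Σ p·log₂ q.
  −0.03·log₂(0.15) = 0.08211
  −0.27·log₂(0.76) = 0.10690
  −0.70·log₂(0.09) = 2.43175
H(P,Q) = 2.6208 bits.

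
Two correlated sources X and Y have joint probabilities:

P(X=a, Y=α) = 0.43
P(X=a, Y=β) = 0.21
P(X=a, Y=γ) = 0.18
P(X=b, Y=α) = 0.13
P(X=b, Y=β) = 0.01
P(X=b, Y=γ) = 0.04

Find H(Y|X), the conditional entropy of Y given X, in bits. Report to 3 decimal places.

1.396 bits

Marginals: p(X) = (0.8200, 0.1800), p(Y) = (0.5600, 0.2200, 0.2200).
H(Y|X) = Σ p(X) · H(Y|X=·).
  X=a: p=0.8200, H(Y|X=a) = 1.4719
  X=b: p=0.1800, H(Y|X=b) = 1.0529
Weighted sum = 1.396 bits.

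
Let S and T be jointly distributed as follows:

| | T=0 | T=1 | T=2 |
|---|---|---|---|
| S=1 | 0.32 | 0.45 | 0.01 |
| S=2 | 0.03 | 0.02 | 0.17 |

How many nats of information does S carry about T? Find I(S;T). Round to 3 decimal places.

0.303 nats

Marginals: p(S) = (0.7800, 0.2200), p(T) = (0.3500, 0.4700, 0.1800).
I(S;T) = Σ p(x,y)·ln[p(x,y)/(p(x)p(y))].
  (1,0): 0.32·ln(1.1722) = 0.0508
  (1,1): 0.45·ln(1.2275) = 0.0922
  (1,2): 0.01·ln(0.0712) = -0.0264
  (2,0): 0.03·ln(0.3896) = -0.0283
  (2,1): 0.02·ln(0.1934) = -0.0329
  (2,2): 0.17·ln(4.2929) = 0.2477
Sum = 0.303 nats.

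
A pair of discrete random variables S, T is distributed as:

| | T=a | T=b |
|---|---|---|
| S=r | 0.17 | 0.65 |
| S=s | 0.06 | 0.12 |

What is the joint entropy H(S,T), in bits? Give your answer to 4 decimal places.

H(S,T) = −Σ p(x,y)·log₂ p(x,y) over all 4 cells.
  cell (r,a): −0.17·log₂0.17 = 0.43459
  cell (r,b): −0.65·log₂0.65 = 0.40397
  cell (s,a): −0.06·log₂0.06 = 0.24353
  cell (s,b): −0.12·log₂0.12 = 0.36707
Sum = 1.4492 bits.

1.4492 bits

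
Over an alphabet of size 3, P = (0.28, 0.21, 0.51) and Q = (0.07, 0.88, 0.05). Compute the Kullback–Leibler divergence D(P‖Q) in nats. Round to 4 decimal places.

D(P‖Q) = Σ p·ln(p/q).
  0.28·ln(0.28/0.07) = 0.38816
  0.21·ln(0.21/0.88) = -0.30089
  0.51·ln(0.51/0.05) = 1.18442
D(P‖Q) = 1.2717 nats.

1.2717 nats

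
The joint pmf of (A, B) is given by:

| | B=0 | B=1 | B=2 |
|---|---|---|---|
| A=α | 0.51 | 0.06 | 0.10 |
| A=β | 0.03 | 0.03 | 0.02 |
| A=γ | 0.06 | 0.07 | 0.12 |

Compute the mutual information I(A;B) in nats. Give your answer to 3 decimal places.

0.119 nats

Marginals: p(A) = (0.6700, 0.0800, 0.2500), p(B) = (0.6000, 0.1600, 0.2400).
I(A;B) = Σ p(x,y)·ln[p(x,y)/(p(x)p(y))].
  (α,0): 0.51·ln(1.2687) = 0.1214
  (α,1): 0.06·ln(0.5597) = -0.0348
  (α,2): 0.10·ln(0.6219) = -0.0475
  (β,0): 0.03·ln(0.6250) = -0.0141
  (β,1): 0.03·ln(2.3438) = 0.0256
  (β,2): 0.02·ln(1.0417) = 0.0008
  (γ,0): 0.06·ln(0.4000) = -0.0550
  (γ,1): 0.07·ln(1.7500) = 0.0392
  (γ,2): 0.12·ln(2.0000) = 0.0832
Sum = 0.119 nats.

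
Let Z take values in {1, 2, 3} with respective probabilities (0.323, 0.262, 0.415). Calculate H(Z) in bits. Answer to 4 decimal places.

H(Z) = −Σ p·log₂ p.
  −(0.323)·log₂(0.323) = 0.52662
  −(0.262)·log₂(0.262) = 0.50628
  −(0.415)·log₂(0.415) = 0.52656
Sum: 0.52662 + 0.50628 + 0.52656 = 1.5595 bits.

1.5595 bits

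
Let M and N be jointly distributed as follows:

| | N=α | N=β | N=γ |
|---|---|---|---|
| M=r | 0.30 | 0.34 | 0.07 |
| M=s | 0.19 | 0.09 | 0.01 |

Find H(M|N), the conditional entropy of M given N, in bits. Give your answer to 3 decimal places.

Marginals: p(M) = (0.7100, 0.2900), p(N) = (0.4900, 0.4300, 0.0800).
H(M|N) = Σ p(N) · H(M|N=·).
  N=α: p=0.4900, H(M|N=α) = 0.9633
  N=β: p=0.4300, H(M|N=β) = 0.7401
  N=γ: p=0.0800, H(M|N=γ) = 0.5436
Weighted sum = 0.834 bits.

0.834 bits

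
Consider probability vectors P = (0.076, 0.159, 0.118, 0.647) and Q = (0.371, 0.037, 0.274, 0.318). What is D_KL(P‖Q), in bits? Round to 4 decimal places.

D(P‖Q) = Σ p·log₂(p/q).
  0.076·log₂(0.076/0.371) = -0.17384
  0.159·log₂(0.159/0.037) = 0.33445
  0.118·log₂(0.118/0.274) = -0.14342
  0.647·log₂(0.647/0.318) = 0.66301
D(P‖Q) = 0.6802 bits.

0.6802 bits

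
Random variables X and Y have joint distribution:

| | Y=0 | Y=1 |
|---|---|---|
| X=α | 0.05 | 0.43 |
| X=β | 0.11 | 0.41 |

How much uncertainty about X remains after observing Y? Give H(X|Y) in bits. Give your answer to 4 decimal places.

Chain rule: H(X|Y) = H(X,Y) − H(Y).
Marginals: p(X) = (0.4800, 0.5200), p(Y) = (0.1600, 0.8400).
H(X,Y) = 1.6173 bits; H(Y) = 0.6343 bits.
H(X|Y) = 1.6173 − 0.6343 = 0.9830 bits.

0.9830 bits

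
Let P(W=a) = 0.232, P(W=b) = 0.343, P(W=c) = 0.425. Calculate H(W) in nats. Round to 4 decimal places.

1.0696 nats

H(W) = −Σ p·ln p.
  −(0.232)·ln(0.232) = 0.33896
  −(0.343)·ln(0.343) = 0.36702
  −(0.425)·ln(0.425) = 0.36366
Sum: 0.33896 + 0.36702 + 0.36366 = 1.0696 nats.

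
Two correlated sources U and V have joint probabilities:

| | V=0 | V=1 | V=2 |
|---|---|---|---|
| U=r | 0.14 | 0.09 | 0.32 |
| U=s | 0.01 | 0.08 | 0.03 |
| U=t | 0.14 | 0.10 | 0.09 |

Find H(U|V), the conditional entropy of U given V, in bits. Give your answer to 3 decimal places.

1.238 bits

Chain rule: H(U|V) = H(U,V) − H(V).
Marginals: p(U) = (0.5500, 0.1200, 0.3300), p(V) = (0.2900, 0.2700, 0.4400).
H(U,V) = 2.7875 bits; H(V) = 1.5491 bits.
H(U|V) = 2.7875 − 1.5491 = 1.238 bits.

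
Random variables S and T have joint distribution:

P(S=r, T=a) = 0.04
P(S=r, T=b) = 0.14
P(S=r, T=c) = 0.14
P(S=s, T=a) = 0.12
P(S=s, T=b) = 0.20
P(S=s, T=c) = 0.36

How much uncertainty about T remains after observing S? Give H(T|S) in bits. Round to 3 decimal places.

Chain rule: H(T|S) = H(S,T) − H(S).
Marginals: p(S) = (0.3200, 0.6800), p(T) = (0.1600, 0.3400, 0.5000).
H(S,T) = 2.3420 bits; H(S) = 0.9044 bits.
H(T|S) = 2.3420 − 0.9044 = 1.438 bits.

1.438 bits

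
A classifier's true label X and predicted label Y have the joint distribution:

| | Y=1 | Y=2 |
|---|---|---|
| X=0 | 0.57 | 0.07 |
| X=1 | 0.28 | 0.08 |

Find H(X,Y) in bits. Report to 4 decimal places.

H(X,Y) = −Σ p(x,y)·log₂ p(x,y) over all 4 cells.
  cell (0,1): −0.57·log₂0.57 = 0.46225
  cell (0,2): −0.07·log₂0.07 = 0.26856
  cell (1,1): −0.28·log₂0.28 = 0.51422
  cell (1,2): −0.08·log₂0.08 = 0.29151
Sum = 1.5365 bits.

1.5365 bits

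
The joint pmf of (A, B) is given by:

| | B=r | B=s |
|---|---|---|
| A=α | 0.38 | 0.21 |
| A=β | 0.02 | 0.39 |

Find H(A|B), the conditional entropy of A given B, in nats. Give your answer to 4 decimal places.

0.4679 nats

Chain rule: H(A|B) = H(A,B) − H(B).
Marginals: p(A) = (0.5900, 0.4100), p(B) = (0.4000, 0.6000).
H(A,B) = 1.1409 nats; H(B) = 0.6730 nats.
H(A|B) = 1.1409 − 0.6730 = 0.4679 nats.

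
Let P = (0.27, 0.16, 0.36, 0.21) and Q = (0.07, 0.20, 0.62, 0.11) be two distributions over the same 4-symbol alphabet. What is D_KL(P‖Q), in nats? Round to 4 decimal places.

D(P‖Q) = Σ p·ln(p/q).
  0.27·ln(0.27/0.07) = 0.36448
  0.16·ln(0.16/0.20) = -0.03570
  0.36·ln(0.36/0.62) = -0.19570
  0.21·ln(0.21/0.11) = 0.13579
D(P‖Q) = 0.2689 nats.

0.2689 nats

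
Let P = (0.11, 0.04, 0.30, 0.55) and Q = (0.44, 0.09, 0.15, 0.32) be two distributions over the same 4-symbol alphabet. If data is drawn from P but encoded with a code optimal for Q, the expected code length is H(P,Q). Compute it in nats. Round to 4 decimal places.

H(P,Q) = −Σ p·ln q.
  −0.11·ln(0.44) = 0.09031
  −0.04·ln(0.09) = 0.09632
  −0.30·ln(0.15) = 0.56914
  −0.55·ln(0.32) = 0.62669
H(P,Q) = 1.3825 nats.

1.3825 nats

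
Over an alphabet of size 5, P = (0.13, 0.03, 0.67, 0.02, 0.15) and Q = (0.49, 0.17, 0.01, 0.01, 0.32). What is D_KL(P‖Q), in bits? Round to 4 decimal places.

3.5964 bits

D(P‖Q) = Σ p·log₂(p/q).
  0.13·log₂(0.13/0.49) = -0.24886
  0.03·log₂(0.03/0.17) = -0.07508
  0.67·log₂(0.67/0.01) = 4.06428
  0.02·log₂(0.02/0.01) = 0.02000
  0.15·log₂(0.15/0.32) = -0.16397
D(P‖Q) = 3.5964 bits.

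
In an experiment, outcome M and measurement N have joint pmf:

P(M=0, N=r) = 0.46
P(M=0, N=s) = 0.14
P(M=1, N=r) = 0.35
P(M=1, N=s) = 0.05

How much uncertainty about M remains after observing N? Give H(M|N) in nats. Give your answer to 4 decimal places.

Chain rule: H(M|N) = H(M,N) − H(N).
Marginals: p(M) = (0.6000, 0.4000), p(N) = (0.8100, 0.1900).
H(M,N) = 1.1497 nats; H(N) = 0.4862 nats.
H(M|N) = 1.1497 − 0.4862 = 0.6635 nats.

0.6635 nats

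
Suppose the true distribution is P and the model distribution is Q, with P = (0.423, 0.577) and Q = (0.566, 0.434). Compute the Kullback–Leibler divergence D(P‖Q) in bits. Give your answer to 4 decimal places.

0.0594 bits

D(P‖Q) = Σ p·log₂(p/q).
  0.423·log₂(0.423/0.566) = -0.17772
  0.577·log₂(0.577/0.434) = 0.23708
D(P‖Q) = 0.0594 bits.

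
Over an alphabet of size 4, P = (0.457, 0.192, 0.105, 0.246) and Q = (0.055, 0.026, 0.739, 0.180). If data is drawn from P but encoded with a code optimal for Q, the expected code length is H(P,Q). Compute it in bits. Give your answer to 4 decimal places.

H(P,Q) = −Σ p·log₂ q.
  −0.457·log₂(0.055) = 1.91228
  −0.192·log₂(0.026) = 1.01095
  −0.105·log₂(0.739) = 0.04582
  −0.246·log₂(0.180) = 0.60859
H(P,Q) = 3.5776 bits.

3.5776 bits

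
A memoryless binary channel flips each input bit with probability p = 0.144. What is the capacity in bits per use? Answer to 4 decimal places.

Binary symmetric channel: C = 1 − h₂(ε) where h₂ is the binary entropy function.
h₂(0.144) = −0.144·log₂0.144 − 0.856·log₂0.856 = 0.5946.
C = 1 − 0.5946 = 0.4054 bits per channel use.

0.4054 bits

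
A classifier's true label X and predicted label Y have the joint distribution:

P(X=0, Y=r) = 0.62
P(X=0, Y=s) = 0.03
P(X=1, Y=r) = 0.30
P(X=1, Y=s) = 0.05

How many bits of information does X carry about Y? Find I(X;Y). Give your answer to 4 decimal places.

Marginals: p(X) = (0.6500, 0.3500), p(Y) = (0.9200, 0.0800).
I(X;Y) = Σ p(x,y)·log₂[p(x,y)/(p(x)p(y))].
  (0,r): 0.62·log₂(1.0368) = 0.03232
  (0,s): 0.03·log₂(0.5769) = -0.02381
  (1,r): 0.30·log₂(0.9317) = -0.03063
  (1,s): 0.05·log₂(1.7857) = 0.04183
Sum = 0.0197 bits.

0.0197 bits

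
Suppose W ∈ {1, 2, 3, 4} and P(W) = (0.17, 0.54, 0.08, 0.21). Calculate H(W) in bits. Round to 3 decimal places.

H(W) = −Σ p·log₂ p.
  −(0.17)·log₂(0.17) = 0.4346
  −(0.54)·log₂(0.54) = 0.4800
  −(0.08)·log₂(0.08) = 0.2915
  −(0.21)·log₂(0.21) = 0.4728
Sum: 0.4346 + 0.4800 + 0.2915 + 0.4728 = 1.679 bits.

1.679 bits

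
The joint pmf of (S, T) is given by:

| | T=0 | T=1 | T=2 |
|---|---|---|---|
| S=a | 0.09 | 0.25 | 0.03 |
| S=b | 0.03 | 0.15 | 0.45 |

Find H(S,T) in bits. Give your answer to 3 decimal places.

2.045 bits

H(S,T) = −Σ p(x,y)·log₂ p(x,y) over all 6 cells.
  cell (a,0): −0.09·log₂0.09 = 0.3127
  cell (a,1): −0.25·log₂0.25 = 0.5000
  cell (a,2): −0.03·log₂0.03 = 0.1518
  cell (b,0): −0.03·log₂0.03 = 0.1518
  cell (b,1): −0.15·log₂0.15 = 0.4105
  cell (b,2): −0.45·log₂0.45 = 0.5184
Sum = 2.045 bits.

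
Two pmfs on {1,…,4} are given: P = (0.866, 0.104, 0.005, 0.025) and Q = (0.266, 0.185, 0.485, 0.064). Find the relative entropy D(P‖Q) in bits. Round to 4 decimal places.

1.3214 bits

D(P‖Q) = Σ p·log₂(p/q).
  0.866·log₂(0.866/0.266) = 1.47475
  0.104·log₂(0.104/0.185) = -0.08642
  0.005·log₂(0.005/0.485) = -0.03300
  0.025·log₂(0.025/0.064) = -0.03390
D(P‖Q) = 1.3214 bits.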